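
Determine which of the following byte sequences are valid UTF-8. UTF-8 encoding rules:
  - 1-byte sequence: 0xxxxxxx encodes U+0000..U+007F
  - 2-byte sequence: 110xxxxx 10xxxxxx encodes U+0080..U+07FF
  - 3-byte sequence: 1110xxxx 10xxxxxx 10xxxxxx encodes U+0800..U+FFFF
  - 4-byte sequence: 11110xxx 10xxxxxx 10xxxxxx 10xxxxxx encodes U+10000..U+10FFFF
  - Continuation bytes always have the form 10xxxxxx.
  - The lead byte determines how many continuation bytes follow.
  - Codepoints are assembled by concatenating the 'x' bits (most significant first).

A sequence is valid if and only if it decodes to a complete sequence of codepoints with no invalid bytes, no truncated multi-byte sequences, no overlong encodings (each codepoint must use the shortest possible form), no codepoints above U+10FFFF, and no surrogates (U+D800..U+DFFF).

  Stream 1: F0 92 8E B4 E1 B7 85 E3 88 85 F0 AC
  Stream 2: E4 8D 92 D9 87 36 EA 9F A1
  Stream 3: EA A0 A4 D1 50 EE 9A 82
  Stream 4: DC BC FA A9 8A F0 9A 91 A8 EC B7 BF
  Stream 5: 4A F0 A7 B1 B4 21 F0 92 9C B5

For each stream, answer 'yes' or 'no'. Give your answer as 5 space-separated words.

Answer: no yes no no yes

Derivation:
Stream 1: error at byte offset 12. INVALID
Stream 2: decodes cleanly. VALID
Stream 3: error at byte offset 4. INVALID
Stream 4: error at byte offset 2. INVALID
Stream 5: decodes cleanly. VALID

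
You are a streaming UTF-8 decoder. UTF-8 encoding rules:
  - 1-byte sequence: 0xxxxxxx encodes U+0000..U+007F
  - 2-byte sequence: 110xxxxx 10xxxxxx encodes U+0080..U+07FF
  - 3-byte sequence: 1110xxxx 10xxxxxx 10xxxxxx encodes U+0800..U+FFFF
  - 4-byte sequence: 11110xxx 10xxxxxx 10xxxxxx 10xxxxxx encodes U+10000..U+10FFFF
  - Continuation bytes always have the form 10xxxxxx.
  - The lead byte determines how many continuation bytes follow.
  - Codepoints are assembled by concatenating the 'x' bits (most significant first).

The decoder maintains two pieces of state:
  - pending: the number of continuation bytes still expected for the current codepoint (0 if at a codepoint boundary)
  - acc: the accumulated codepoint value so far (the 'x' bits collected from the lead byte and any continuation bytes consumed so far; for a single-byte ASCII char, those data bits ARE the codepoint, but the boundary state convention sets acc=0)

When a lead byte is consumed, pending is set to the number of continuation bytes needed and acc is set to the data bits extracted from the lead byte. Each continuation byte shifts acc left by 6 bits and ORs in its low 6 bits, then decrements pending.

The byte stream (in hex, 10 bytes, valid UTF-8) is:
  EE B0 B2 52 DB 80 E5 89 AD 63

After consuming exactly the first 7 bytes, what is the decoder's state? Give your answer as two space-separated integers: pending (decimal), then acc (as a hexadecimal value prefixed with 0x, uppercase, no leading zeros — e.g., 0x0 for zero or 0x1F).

Answer: 2 0x5

Derivation:
Byte[0]=EE: 3-byte lead. pending=2, acc=0xE
Byte[1]=B0: continuation. acc=(acc<<6)|0x30=0x3B0, pending=1
Byte[2]=B2: continuation. acc=(acc<<6)|0x32=0xEC32, pending=0
Byte[3]=52: 1-byte. pending=0, acc=0x0
Byte[4]=DB: 2-byte lead. pending=1, acc=0x1B
Byte[5]=80: continuation. acc=(acc<<6)|0x00=0x6C0, pending=0
Byte[6]=E5: 3-byte lead. pending=2, acc=0x5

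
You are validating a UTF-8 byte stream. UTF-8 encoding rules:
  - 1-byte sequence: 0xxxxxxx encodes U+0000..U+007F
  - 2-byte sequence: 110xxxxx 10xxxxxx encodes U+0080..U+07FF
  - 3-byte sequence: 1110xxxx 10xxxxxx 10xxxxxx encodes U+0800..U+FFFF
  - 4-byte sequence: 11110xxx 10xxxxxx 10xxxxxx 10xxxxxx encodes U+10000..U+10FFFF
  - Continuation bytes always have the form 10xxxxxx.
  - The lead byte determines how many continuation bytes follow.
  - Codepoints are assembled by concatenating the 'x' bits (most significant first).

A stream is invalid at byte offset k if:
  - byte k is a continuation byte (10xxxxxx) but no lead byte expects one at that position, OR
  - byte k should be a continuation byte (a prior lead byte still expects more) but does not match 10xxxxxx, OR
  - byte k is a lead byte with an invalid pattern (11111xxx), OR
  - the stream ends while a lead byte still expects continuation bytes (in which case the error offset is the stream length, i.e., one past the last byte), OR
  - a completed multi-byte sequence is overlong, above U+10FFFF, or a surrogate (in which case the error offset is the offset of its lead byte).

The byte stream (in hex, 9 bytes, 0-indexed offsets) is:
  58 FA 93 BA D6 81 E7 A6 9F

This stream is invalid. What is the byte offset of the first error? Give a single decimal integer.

Answer: 1

Derivation:
Byte[0]=58: 1-byte ASCII. cp=U+0058
Byte[1]=FA: INVALID lead byte (not 0xxx/110x/1110/11110)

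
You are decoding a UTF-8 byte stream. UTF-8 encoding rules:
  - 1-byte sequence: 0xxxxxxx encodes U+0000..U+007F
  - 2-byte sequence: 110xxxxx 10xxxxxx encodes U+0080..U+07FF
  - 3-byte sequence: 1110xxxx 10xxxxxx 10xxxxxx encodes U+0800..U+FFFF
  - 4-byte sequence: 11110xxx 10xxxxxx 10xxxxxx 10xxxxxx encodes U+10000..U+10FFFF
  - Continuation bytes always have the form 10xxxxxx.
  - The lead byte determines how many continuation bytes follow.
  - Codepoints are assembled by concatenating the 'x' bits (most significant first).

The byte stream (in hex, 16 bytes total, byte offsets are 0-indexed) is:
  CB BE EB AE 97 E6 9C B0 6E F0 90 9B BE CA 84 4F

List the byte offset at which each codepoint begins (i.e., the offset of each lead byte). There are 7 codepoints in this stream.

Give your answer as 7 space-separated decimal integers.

Byte[0]=CB: 2-byte lead, need 1 cont bytes. acc=0xB
Byte[1]=BE: continuation. acc=(acc<<6)|0x3E=0x2FE
Completed: cp=U+02FE (starts at byte 0)
Byte[2]=EB: 3-byte lead, need 2 cont bytes. acc=0xB
Byte[3]=AE: continuation. acc=(acc<<6)|0x2E=0x2EE
Byte[4]=97: continuation. acc=(acc<<6)|0x17=0xBB97
Completed: cp=U+BB97 (starts at byte 2)
Byte[5]=E6: 3-byte lead, need 2 cont bytes. acc=0x6
Byte[6]=9C: continuation. acc=(acc<<6)|0x1C=0x19C
Byte[7]=B0: continuation. acc=(acc<<6)|0x30=0x6730
Completed: cp=U+6730 (starts at byte 5)
Byte[8]=6E: 1-byte ASCII. cp=U+006E
Byte[9]=F0: 4-byte lead, need 3 cont bytes. acc=0x0
Byte[10]=90: continuation. acc=(acc<<6)|0x10=0x10
Byte[11]=9B: continuation. acc=(acc<<6)|0x1B=0x41B
Byte[12]=BE: continuation. acc=(acc<<6)|0x3E=0x106FE
Completed: cp=U+106FE (starts at byte 9)
Byte[13]=CA: 2-byte lead, need 1 cont bytes. acc=0xA
Byte[14]=84: continuation. acc=(acc<<6)|0x04=0x284
Completed: cp=U+0284 (starts at byte 13)
Byte[15]=4F: 1-byte ASCII. cp=U+004F

Answer: 0 2 5 8 9 13 15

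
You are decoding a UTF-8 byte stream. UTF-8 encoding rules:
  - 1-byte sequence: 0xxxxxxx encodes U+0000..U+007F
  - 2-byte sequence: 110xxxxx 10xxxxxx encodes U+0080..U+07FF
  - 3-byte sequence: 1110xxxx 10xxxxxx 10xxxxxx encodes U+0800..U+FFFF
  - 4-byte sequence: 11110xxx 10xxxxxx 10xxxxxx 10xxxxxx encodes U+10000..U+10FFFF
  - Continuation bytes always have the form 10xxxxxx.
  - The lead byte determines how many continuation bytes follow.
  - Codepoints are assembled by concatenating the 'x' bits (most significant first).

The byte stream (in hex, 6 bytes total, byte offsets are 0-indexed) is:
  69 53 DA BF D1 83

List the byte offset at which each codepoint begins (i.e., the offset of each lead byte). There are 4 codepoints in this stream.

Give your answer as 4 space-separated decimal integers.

Answer: 0 1 2 4

Derivation:
Byte[0]=69: 1-byte ASCII. cp=U+0069
Byte[1]=53: 1-byte ASCII. cp=U+0053
Byte[2]=DA: 2-byte lead, need 1 cont bytes. acc=0x1A
Byte[3]=BF: continuation. acc=(acc<<6)|0x3F=0x6BF
Completed: cp=U+06BF (starts at byte 2)
Byte[4]=D1: 2-byte lead, need 1 cont bytes. acc=0x11
Byte[5]=83: continuation. acc=(acc<<6)|0x03=0x443
Completed: cp=U+0443 (starts at byte 4)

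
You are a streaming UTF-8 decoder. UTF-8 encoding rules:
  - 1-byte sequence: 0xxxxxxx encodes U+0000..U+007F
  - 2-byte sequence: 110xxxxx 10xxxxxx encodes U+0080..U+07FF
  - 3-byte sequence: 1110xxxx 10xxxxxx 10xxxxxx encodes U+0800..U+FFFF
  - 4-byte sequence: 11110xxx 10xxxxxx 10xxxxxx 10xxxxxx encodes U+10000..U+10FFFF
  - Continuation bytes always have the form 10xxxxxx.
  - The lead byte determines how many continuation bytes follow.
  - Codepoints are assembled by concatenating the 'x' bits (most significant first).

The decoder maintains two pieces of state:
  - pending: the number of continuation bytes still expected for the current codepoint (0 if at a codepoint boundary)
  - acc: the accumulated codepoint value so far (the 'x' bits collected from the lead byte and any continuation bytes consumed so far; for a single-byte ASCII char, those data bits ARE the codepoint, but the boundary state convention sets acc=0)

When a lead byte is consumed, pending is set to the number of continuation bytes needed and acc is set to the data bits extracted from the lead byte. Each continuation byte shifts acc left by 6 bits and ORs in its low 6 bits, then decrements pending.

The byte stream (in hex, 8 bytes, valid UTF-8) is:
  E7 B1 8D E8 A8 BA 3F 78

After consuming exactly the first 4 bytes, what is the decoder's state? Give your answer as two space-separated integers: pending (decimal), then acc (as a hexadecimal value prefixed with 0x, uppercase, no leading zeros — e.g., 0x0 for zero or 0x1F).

Byte[0]=E7: 3-byte lead. pending=2, acc=0x7
Byte[1]=B1: continuation. acc=(acc<<6)|0x31=0x1F1, pending=1
Byte[2]=8D: continuation. acc=(acc<<6)|0x0D=0x7C4D, pending=0
Byte[3]=E8: 3-byte lead. pending=2, acc=0x8

Answer: 2 0x8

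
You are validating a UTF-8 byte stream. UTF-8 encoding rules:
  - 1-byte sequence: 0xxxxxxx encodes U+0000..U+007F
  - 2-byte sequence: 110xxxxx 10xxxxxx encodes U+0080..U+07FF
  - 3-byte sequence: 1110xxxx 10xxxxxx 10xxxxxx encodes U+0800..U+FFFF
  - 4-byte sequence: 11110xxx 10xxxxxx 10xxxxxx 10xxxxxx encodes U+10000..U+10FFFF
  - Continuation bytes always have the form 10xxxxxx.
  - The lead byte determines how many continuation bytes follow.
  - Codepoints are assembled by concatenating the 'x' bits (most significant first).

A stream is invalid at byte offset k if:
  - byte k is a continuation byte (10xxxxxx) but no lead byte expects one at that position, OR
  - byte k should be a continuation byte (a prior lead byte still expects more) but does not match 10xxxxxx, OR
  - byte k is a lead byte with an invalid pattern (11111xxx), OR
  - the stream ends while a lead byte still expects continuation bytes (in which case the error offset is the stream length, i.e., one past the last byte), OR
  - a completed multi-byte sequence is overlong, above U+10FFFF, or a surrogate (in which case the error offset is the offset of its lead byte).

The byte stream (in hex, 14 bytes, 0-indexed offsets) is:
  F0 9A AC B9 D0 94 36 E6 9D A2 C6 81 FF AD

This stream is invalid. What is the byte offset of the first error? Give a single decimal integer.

Answer: 12

Derivation:
Byte[0]=F0: 4-byte lead, need 3 cont bytes. acc=0x0
Byte[1]=9A: continuation. acc=(acc<<6)|0x1A=0x1A
Byte[2]=AC: continuation. acc=(acc<<6)|0x2C=0x6AC
Byte[3]=B9: continuation. acc=(acc<<6)|0x39=0x1AB39
Completed: cp=U+1AB39 (starts at byte 0)
Byte[4]=D0: 2-byte lead, need 1 cont bytes. acc=0x10
Byte[5]=94: continuation. acc=(acc<<6)|0x14=0x414
Completed: cp=U+0414 (starts at byte 4)
Byte[6]=36: 1-byte ASCII. cp=U+0036
Byte[7]=E6: 3-byte lead, need 2 cont bytes. acc=0x6
Byte[8]=9D: continuation. acc=(acc<<6)|0x1D=0x19D
Byte[9]=A2: continuation. acc=(acc<<6)|0x22=0x6762
Completed: cp=U+6762 (starts at byte 7)
Byte[10]=C6: 2-byte lead, need 1 cont bytes. acc=0x6
Byte[11]=81: continuation. acc=(acc<<6)|0x01=0x181
Completed: cp=U+0181 (starts at byte 10)
Byte[12]=FF: INVALID lead byte (not 0xxx/110x/1110/11110)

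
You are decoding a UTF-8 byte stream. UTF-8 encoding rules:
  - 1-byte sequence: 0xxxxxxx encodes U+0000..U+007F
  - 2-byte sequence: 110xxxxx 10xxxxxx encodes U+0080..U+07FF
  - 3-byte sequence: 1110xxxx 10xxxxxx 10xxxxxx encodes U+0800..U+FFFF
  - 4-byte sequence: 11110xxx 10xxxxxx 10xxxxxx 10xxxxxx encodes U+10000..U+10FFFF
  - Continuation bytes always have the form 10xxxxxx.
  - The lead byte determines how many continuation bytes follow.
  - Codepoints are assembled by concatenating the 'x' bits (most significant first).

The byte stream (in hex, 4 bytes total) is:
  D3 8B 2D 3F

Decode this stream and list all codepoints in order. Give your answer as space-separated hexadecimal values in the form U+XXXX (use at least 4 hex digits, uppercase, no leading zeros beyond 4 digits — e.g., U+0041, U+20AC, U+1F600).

Byte[0]=D3: 2-byte lead, need 1 cont bytes. acc=0x13
Byte[1]=8B: continuation. acc=(acc<<6)|0x0B=0x4CB
Completed: cp=U+04CB (starts at byte 0)
Byte[2]=2D: 1-byte ASCII. cp=U+002D
Byte[3]=3F: 1-byte ASCII. cp=U+003F

Answer: U+04CB U+002D U+003F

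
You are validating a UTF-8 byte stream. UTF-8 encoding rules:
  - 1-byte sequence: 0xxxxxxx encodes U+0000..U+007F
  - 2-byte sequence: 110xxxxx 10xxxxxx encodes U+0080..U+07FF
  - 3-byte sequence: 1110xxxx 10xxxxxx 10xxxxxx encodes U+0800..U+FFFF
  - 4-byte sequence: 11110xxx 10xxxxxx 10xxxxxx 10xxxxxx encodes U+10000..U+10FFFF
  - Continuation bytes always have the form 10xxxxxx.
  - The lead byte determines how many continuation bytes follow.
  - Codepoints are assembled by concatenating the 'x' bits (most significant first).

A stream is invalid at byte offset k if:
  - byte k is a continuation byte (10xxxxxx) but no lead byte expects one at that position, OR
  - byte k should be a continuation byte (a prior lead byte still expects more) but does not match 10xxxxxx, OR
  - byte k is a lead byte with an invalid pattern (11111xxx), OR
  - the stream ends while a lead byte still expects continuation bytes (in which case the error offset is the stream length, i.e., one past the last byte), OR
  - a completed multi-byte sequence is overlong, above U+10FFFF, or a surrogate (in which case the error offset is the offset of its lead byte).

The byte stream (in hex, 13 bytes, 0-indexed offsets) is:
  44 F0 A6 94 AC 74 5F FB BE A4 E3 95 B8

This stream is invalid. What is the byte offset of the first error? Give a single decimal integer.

Answer: 7

Derivation:
Byte[0]=44: 1-byte ASCII. cp=U+0044
Byte[1]=F0: 4-byte lead, need 3 cont bytes. acc=0x0
Byte[2]=A6: continuation. acc=(acc<<6)|0x26=0x26
Byte[3]=94: continuation. acc=(acc<<6)|0x14=0x994
Byte[4]=AC: continuation. acc=(acc<<6)|0x2C=0x2652C
Completed: cp=U+2652C (starts at byte 1)
Byte[5]=74: 1-byte ASCII. cp=U+0074
Byte[6]=5F: 1-byte ASCII. cp=U+005F
Byte[7]=FB: INVALID lead byte (not 0xxx/110x/1110/11110)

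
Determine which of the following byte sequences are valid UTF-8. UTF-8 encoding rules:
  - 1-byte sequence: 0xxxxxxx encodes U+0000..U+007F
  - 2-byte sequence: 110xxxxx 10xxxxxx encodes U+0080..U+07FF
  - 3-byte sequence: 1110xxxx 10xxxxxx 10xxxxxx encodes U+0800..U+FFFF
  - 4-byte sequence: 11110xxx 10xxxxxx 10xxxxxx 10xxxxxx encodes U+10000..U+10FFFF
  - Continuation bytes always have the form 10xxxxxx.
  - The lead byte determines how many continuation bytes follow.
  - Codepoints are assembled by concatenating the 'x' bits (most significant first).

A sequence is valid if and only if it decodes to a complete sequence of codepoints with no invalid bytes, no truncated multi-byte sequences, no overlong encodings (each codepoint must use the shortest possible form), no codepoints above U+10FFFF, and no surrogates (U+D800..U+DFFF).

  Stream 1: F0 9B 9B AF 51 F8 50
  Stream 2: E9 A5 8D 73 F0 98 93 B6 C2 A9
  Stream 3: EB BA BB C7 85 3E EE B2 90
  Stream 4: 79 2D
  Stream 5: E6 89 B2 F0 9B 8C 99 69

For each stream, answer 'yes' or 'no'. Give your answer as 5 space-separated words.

Stream 1: error at byte offset 5. INVALID
Stream 2: decodes cleanly. VALID
Stream 3: decodes cleanly. VALID
Stream 4: decodes cleanly. VALID
Stream 5: decodes cleanly. VALID

Answer: no yes yes yes yes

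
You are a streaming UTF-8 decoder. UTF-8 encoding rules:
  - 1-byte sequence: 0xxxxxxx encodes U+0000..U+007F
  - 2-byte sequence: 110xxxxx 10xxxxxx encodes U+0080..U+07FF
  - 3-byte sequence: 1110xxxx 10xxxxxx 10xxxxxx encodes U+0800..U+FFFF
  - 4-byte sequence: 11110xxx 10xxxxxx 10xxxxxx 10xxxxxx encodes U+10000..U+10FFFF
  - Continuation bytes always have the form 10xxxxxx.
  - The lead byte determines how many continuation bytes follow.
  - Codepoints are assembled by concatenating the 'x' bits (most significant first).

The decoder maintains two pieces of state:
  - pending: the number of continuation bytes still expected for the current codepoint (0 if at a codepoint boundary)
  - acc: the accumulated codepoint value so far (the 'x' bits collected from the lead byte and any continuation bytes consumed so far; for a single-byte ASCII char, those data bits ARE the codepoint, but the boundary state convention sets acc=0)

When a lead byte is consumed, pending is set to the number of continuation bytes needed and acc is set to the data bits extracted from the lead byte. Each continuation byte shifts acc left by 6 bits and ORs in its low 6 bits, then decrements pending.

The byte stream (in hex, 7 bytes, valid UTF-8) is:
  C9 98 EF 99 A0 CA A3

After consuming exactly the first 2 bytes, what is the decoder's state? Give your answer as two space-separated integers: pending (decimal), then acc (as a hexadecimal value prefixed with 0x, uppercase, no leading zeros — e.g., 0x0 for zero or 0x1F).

Byte[0]=C9: 2-byte lead. pending=1, acc=0x9
Byte[1]=98: continuation. acc=(acc<<6)|0x18=0x258, pending=0

Answer: 0 0x258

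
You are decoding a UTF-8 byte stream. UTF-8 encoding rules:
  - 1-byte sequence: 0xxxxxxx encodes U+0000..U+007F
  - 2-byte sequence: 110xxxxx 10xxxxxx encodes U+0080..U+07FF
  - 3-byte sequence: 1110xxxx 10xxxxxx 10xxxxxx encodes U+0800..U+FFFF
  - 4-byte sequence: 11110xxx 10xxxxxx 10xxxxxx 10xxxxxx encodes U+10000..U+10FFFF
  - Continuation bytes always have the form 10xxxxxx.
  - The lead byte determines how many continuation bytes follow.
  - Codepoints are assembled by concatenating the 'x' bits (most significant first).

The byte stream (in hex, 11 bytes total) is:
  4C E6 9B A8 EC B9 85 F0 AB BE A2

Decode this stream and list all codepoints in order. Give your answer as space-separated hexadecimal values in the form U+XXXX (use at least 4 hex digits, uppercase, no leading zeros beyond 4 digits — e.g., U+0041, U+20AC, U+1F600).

Byte[0]=4C: 1-byte ASCII. cp=U+004C
Byte[1]=E6: 3-byte lead, need 2 cont bytes. acc=0x6
Byte[2]=9B: continuation. acc=(acc<<6)|0x1B=0x19B
Byte[3]=A8: continuation. acc=(acc<<6)|0x28=0x66E8
Completed: cp=U+66E8 (starts at byte 1)
Byte[4]=EC: 3-byte lead, need 2 cont bytes. acc=0xC
Byte[5]=B9: continuation. acc=(acc<<6)|0x39=0x339
Byte[6]=85: continuation. acc=(acc<<6)|0x05=0xCE45
Completed: cp=U+CE45 (starts at byte 4)
Byte[7]=F0: 4-byte lead, need 3 cont bytes. acc=0x0
Byte[8]=AB: continuation. acc=(acc<<6)|0x2B=0x2B
Byte[9]=BE: continuation. acc=(acc<<6)|0x3E=0xAFE
Byte[10]=A2: continuation. acc=(acc<<6)|0x22=0x2BFA2
Completed: cp=U+2BFA2 (starts at byte 7)

Answer: U+004C U+66E8 U+CE45 U+2BFA2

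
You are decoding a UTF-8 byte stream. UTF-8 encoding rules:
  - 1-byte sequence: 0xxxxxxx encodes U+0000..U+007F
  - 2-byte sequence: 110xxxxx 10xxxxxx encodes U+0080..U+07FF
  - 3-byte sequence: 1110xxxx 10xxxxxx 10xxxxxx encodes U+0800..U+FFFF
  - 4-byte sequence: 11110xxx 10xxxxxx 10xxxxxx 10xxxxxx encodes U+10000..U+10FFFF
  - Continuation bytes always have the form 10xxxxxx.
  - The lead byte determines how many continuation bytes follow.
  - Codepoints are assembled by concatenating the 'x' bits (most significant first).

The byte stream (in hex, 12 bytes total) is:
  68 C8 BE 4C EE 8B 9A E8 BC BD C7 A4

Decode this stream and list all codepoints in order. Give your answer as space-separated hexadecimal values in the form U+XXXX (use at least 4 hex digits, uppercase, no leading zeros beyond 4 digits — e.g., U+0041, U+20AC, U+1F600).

Answer: U+0068 U+023E U+004C U+E2DA U+8F3D U+01E4

Derivation:
Byte[0]=68: 1-byte ASCII. cp=U+0068
Byte[1]=C8: 2-byte lead, need 1 cont bytes. acc=0x8
Byte[2]=BE: continuation. acc=(acc<<6)|0x3E=0x23E
Completed: cp=U+023E (starts at byte 1)
Byte[3]=4C: 1-byte ASCII. cp=U+004C
Byte[4]=EE: 3-byte lead, need 2 cont bytes. acc=0xE
Byte[5]=8B: continuation. acc=(acc<<6)|0x0B=0x38B
Byte[6]=9A: continuation. acc=(acc<<6)|0x1A=0xE2DA
Completed: cp=U+E2DA (starts at byte 4)
Byte[7]=E8: 3-byte lead, need 2 cont bytes. acc=0x8
Byte[8]=BC: continuation. acc=(acc<<6)|0x3C=0x23C
Byte[9]=BD: continuation. acc=(acc<<6)|0x3D=0x8F3D
Completed: cp=U+8F3D (starts at byte 7)
Byte[10]=C7: 2-byte lead, need 1 cont bytes. acc=0x7
Byte[11]=A4: continuation. acc=(acc<<6)|0x24=0x1E4
Completed: cp=U+01E4 (starts at byte 10)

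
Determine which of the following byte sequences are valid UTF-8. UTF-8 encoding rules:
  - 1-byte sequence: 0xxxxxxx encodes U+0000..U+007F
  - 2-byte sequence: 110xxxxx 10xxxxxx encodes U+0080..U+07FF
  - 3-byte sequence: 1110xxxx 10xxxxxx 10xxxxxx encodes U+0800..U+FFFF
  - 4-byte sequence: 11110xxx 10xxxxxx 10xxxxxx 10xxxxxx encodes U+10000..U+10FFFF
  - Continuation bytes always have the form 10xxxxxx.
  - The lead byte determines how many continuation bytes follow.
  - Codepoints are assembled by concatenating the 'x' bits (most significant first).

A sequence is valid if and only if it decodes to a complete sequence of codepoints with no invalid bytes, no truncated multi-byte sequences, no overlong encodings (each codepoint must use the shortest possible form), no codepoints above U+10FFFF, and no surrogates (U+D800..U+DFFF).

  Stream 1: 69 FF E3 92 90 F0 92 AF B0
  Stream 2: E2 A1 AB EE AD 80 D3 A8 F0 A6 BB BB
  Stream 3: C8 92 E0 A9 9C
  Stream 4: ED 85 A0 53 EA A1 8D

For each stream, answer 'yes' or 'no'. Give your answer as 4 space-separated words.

Answer: no yes yes yes

Derivation:
Stream 1: error at byte offset 1. INVALID
Stream 2: decodes cleanly. VALID
Stream 3: decodes cleanly. VALID
Stream 4: decodes cleanly. VALID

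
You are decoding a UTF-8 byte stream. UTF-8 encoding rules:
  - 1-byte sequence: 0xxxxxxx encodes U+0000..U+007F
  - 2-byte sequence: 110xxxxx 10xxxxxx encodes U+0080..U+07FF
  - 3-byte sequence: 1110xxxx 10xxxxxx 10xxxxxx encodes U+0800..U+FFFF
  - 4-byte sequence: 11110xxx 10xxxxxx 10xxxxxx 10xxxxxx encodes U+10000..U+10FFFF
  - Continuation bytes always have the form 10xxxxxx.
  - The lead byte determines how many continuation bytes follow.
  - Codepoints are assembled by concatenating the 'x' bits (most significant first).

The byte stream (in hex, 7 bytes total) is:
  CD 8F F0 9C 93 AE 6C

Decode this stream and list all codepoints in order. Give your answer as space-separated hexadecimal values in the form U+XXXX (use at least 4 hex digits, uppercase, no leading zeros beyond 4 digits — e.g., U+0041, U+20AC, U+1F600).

Answer: U+034F U+1C4EE U+006C

Derivation:
Byte[0]=CD: 2-byte lead, need 1 cont bytes. acc=0xD
Byte[1]=8F: continuation. acc=(acc<<6)|0x0F=0x34F
Completed: cp=U+034F (starts at byte 0)
Byte[2]=F0: 4-byte lead, need 3 cont bytes. acc=0x0
Byte[3]=9C: continuation. acc=(acc<<6)|0x1C=0x1C
Byte[4]=93: continuation. acc=(acc<<6)|0x13=0x713
Byte[5]=AE: continuation. acc=(acc<<6)|0x2E=0x1C4EE
Completed: cp=U+1C4EE (starts at byte 2)
Byte[6]=6C: 1-byte ASCII. cp=U+006C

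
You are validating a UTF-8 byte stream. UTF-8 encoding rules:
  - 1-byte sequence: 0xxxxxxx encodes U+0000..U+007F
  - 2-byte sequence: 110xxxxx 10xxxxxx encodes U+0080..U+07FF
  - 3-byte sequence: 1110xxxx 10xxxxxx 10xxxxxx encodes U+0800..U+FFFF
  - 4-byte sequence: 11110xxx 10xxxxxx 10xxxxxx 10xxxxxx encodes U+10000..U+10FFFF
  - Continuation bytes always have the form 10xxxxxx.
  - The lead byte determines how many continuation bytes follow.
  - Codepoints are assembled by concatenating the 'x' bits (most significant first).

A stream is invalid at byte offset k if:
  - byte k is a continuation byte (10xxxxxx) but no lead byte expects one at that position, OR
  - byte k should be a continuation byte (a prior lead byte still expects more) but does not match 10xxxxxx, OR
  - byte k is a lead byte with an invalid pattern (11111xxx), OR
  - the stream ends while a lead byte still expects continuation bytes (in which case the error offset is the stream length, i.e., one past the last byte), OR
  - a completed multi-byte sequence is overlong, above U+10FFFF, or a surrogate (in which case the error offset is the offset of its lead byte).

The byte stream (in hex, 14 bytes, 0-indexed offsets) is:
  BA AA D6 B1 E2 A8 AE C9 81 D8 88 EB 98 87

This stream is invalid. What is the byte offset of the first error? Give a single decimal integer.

Byte[0]=BA: INVALID lead byte (not 0xxx/110x/1110/11110)

Answer: 0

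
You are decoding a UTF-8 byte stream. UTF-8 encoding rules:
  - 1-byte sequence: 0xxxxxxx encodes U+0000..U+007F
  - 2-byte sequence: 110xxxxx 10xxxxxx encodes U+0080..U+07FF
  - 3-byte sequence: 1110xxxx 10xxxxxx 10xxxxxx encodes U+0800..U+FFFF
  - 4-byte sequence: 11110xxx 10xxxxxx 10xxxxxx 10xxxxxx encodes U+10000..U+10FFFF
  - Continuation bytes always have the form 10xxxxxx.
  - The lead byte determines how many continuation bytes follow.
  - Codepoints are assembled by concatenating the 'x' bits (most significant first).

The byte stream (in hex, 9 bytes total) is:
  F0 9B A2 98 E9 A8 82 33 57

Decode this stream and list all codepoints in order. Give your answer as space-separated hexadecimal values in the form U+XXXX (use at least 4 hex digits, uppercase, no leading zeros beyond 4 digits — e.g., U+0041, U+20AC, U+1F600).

Byte[0]=F0: 4-byte lead, need 3 cont bytes. acc=0x0
Byte[1]=9B: continuation. acc=(acc<<6)|0x1B=0x1B
Byte[2]=A2: continuation. acc=(acc<<6)|0x22=0x6E2
Byte[3]=98: continuation. acc=(acc<<6)|0x18=0x1B898
Completed: cp=U+1B898 (starts at byte 0)
Byte[4]=E9: 3-byte lead, need 2 cont bytes. acc=0x9
Byte[5]=A8: continuation. acc=(acc<<6)|0x28=0x268
Byte[6]=82: continuation. acc=(acc<<6)|0x02=0x9A02
Completed: cp=U+9A02 (starts at byte 4)
Byte[7]=33: 1-byte ASCII. cp=U+0033
Byte[8]=57: 1-byte ASCII. cp=U+0057

Answer: U+1B898 U+9A02 U+0033 U+0057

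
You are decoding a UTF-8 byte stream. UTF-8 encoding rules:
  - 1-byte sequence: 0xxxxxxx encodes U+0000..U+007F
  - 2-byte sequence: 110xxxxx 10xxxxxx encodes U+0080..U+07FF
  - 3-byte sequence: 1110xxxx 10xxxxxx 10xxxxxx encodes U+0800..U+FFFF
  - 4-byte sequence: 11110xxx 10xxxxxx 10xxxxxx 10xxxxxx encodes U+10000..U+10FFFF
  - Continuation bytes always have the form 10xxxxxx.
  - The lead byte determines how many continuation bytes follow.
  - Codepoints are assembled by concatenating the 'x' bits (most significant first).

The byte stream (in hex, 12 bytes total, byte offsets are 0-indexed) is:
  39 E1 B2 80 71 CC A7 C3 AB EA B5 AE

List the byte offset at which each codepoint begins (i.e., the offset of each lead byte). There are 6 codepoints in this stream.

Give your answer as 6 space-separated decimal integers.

Byte[0]=39: 1-byte ASCII. cp=U+0039
Byte[1]=E1: 3-byte lead, need 2 cont bytes. acc=0x1
Byte[2]=B2: continuation. acc=(acc<<6)|0x32=0x72
Byte[3]=80: continuation. acc=(acc<<6)|0x00=0x1C80
Completed: cp=U+1C80 (starts at byte 1)
Byte[4]=71: 1-byte ASCII. cp=U+0071
Byte[5]=CC: 2-byte lead, need 1 cont bytes. acc=0xC
Byte[6]=A7: continuation. acc=(acc<<6)|0x27=0x327
Completed: cp=U+0327 (starts at byte 5)
Byte[7]=C3: 2-byte lead, need 1 cont bytes. acc=0x3
Byte[8]=AB: continuation. acc=(acc<<6)|0x2B=0xEB
Completed: cp=U+00EB (starts at byte 7)
Byte[9]=EA: 3-byte lead, need 2 cont bytes. acc=0xA
Byte[10]=B5: continuation. acc=(acc<<6)|0x35=0x2B5
Byte[11]=AE: continuation. acc=(acc<<6)|0x2E=0xAD6E
Completed: cp=U+AD6E (starts at byte 9)

Answer: 0 1 4 5 7 9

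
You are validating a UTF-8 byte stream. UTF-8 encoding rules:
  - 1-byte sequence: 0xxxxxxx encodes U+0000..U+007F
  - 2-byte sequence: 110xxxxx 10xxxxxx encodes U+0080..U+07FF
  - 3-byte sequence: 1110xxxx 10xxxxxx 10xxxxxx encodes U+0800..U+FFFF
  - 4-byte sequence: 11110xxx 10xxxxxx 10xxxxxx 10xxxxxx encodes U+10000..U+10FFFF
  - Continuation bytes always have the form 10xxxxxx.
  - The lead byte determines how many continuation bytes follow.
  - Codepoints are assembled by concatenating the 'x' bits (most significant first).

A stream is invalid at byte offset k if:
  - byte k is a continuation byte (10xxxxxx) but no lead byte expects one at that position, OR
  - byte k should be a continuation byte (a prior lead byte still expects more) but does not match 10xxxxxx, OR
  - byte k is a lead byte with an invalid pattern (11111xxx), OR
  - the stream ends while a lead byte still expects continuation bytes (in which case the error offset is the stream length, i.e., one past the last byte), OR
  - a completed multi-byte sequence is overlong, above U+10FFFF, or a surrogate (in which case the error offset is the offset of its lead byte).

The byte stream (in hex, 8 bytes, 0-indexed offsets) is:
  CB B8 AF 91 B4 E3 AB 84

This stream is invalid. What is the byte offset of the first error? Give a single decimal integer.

Byte[0]=CB: 2-byte lead, need 1 cont bytes. acc=0xB
Byte[1]=B8: continuation. acc=(acc<<6)|0x38=0x2F8
Completed: cp=U+02F8 (starts at byte 0)
Byte[2]=AF: INVALID lead byte (not 0xxx/110x/1110/11110)

Answer: 2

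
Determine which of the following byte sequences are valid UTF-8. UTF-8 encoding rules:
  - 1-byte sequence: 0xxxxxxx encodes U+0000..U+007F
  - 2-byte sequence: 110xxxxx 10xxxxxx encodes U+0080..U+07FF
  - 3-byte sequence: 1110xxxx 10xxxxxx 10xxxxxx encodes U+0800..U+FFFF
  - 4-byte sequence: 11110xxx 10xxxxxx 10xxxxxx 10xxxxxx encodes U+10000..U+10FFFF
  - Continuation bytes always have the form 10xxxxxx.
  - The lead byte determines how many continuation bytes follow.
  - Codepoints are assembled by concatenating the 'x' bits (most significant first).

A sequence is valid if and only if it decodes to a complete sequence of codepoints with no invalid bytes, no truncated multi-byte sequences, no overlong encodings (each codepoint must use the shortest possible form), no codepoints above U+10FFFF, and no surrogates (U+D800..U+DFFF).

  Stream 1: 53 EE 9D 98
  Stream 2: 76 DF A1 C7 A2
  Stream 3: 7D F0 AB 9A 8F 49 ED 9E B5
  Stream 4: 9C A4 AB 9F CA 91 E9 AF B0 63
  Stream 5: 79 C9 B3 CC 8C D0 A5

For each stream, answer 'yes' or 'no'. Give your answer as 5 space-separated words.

Stream 1: decodes cleanly. VALID
Stream 2: decodes cleanly. VALID
Stream 3: decodes cleanly. VALID
Stream 4: error at byte offset 0. INVALID
Stream 5: decodes cleanly. VALID

Answer: yes yes yes no yes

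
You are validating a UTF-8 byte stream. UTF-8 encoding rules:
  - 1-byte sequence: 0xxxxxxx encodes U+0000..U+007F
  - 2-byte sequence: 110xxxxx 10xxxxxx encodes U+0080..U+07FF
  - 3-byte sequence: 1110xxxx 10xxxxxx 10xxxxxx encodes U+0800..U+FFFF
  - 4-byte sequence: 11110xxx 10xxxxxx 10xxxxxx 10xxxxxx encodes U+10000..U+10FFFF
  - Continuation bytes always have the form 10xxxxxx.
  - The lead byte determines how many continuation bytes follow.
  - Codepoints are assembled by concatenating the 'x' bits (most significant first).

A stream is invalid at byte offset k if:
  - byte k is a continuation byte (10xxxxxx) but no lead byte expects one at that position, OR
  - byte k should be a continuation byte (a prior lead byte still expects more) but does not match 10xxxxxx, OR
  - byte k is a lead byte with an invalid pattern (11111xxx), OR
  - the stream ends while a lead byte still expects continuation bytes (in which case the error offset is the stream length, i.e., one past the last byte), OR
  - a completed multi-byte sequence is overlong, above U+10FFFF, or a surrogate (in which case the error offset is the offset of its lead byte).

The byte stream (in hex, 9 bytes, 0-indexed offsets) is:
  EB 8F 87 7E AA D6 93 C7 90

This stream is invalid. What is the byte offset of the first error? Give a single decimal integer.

Answer: 4

Derivation:
Byte[0]=EB: 3-byte lead, need 2 cont bytes. acc=0xB
Byte[1]=8F: continuation. acc=(acc<<6)|0x0F=0x2CF
Byte[2]=87: continuation. acc=(acc<<6)|0x07=0xB3C7
Completed: cp=U+B3C7 (starts at byte 0)
Byte[3]=7E: 1-byte ASCII. cp=U+007E
Byte[4]=AA: INVALID lead byte (not 0xxx/110x/1110/11110)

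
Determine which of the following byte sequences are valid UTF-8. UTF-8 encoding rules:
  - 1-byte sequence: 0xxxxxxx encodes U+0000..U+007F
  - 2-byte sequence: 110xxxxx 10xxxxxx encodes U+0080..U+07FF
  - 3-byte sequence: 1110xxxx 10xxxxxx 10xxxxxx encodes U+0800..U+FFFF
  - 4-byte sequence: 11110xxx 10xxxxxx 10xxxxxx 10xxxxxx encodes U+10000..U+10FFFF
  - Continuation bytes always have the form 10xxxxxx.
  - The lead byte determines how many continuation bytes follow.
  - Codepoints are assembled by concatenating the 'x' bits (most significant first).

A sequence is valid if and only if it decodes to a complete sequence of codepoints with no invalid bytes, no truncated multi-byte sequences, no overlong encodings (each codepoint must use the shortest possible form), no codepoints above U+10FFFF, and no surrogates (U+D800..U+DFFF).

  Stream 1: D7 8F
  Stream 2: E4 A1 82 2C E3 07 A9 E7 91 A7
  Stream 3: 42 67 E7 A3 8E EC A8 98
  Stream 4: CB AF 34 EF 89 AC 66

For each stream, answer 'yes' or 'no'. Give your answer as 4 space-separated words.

Stream 1: decodes cleanly. VALID
Stream 2: error at byte offset 5. INVALID
Stream 3: decodes cleanly. VALID
Stream 4: decodes cleanly. VALID

Answer: yes no yes yes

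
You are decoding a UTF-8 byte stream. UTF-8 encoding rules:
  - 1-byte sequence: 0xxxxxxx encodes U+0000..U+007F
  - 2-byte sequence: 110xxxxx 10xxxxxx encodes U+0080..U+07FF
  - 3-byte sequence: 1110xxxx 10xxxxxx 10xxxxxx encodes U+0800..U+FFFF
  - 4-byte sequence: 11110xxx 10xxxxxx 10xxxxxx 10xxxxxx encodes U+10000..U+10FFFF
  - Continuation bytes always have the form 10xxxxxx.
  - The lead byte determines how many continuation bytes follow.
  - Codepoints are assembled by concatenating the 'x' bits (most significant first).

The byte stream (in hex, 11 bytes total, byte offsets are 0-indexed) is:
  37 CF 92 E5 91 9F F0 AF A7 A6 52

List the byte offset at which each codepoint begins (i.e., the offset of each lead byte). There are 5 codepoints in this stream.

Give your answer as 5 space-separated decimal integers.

Answer: 0 1 3 6 10

Derivation:
Byte[0]=37: 1-byte ASCII. cp=U+0037
Byte[1]=CF: 2-byte lead, need 1 cont bytes. acc=0xF
Byte[2]=92: continuation. acc=(acc<<6)|0x12=0x3D2
Completed: cp=U+03D2 (starts at byte 1)
Byte[3]=E5: 3-byte lead, need 2 cont bytes. acc=0x5
Byte[4]=91: continuation. acc=(acc<<6)|0x11=0x151
Byte[5]=9F: continuation. acc=(acc<<6)|0x1F=0x545F
Completed: cp=U+545F (starts at byte 3)
Byte[6]=F0: 4-byte lead, need 3 cont bytes. acc=0x0
Byte[7]=AF: continuation. acc=(acc<<6)|0x2F=0x2F
Byte[8]=A7: continuation. acc=(acc<<6)|0x27=0xBE7
Byte[9]=A6: continuation. acc=(acc<<6)|0x26=0x2F9E6
Completed: cp=U+2F9E6 (starts at byte 6)
Byte[10]=52: 1-byte ASCII. cp=U+0052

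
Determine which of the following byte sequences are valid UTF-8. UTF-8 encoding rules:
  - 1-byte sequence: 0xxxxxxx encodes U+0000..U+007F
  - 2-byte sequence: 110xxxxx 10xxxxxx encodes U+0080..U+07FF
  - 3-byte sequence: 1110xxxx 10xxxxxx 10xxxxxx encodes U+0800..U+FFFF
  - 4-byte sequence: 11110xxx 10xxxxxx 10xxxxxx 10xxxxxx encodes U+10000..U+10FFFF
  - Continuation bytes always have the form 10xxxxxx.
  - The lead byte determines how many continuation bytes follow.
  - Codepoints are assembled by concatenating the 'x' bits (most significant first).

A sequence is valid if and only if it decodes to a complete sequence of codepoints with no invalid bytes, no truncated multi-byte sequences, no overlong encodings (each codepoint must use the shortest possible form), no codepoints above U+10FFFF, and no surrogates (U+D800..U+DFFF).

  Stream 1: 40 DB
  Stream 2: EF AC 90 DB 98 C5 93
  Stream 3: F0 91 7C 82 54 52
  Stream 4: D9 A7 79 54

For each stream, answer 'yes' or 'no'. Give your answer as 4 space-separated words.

Stream 1: error at byte offset 2. INVALID
Stream 2: decodes cleanly. VALID
Stream 3: error at byte offset 2. INVALID
Stream 4: decodes cleanly. VALID

Answer: no yes no yes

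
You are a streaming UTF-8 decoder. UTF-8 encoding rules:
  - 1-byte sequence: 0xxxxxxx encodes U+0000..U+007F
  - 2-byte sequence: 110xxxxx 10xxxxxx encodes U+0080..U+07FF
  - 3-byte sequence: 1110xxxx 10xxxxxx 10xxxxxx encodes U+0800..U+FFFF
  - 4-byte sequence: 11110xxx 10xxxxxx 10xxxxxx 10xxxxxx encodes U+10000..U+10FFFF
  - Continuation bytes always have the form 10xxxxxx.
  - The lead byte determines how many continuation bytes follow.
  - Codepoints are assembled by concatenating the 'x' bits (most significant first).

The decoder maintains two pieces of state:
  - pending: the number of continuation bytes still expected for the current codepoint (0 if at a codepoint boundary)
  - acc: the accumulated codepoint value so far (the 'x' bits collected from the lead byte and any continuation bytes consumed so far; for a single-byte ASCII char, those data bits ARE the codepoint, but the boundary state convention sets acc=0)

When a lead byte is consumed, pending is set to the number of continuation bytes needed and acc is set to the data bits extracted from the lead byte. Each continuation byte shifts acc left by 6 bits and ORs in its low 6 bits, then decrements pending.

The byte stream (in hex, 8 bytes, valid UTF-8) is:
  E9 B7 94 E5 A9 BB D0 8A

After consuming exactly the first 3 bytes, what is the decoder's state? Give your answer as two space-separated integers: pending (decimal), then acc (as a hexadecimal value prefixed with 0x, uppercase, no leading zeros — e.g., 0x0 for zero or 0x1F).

Answer: 0 0x9DD4

Derivation:
Byte[0]=E9: 3-byte lead. pending=2, acc=0x9
Byte[1]=B7: continuation. acc=(acc<<6)|0x37=0x277, pending=1
Byte[2]=94: continuation. acc=(acc<<6)|0x14=0x9DD4, pending=0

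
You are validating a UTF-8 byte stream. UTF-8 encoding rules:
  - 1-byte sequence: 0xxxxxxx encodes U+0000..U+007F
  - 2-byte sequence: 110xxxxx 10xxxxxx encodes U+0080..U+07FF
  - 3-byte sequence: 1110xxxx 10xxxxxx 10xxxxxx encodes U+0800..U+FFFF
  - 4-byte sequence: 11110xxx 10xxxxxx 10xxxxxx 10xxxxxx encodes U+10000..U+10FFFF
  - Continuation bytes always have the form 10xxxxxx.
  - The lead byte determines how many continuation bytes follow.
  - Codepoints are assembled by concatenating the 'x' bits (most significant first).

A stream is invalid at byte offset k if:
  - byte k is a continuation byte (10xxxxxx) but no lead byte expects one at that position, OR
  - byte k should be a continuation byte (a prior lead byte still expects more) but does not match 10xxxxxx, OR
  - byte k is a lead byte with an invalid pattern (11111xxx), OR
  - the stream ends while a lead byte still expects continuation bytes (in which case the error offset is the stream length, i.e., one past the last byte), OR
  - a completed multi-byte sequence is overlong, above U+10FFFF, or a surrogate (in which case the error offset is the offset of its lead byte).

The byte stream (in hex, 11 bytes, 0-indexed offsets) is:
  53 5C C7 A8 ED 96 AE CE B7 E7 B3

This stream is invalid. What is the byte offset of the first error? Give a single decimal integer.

Answer: 11

Derivation:
Byte[0]=53: 1-byte ASCII. cp=U+0053
Byte[1]=5C: 1-byte ASCII. cp=U+005C
Byte[2]=C7: 2-byte lead, need 1 cont bytes. acc=0x7
Byte[3]=A8: continuation. acc=(acc<<6)|0x28=0x1E8
Completed: cp=U+01E8 (starts at byte 2)
Byte[4]=ED: 3-byte lead, need 2 cont bytes. acc=0xD
Byte[5]=96: continuation. acc=(acc<<6)|0x16=0x356
Byte[6]=AE: continuation. acc=(acc<<6)|0x2E=0xD5AE
Completed: cp=U+D5AE (starts at byte 4)
Byte[7]=CE: 2-byte lead, need 1 cont bytes. acc=0xE
Byte[8]=B7: continuation. acc=(acc<<6)|0x37=0x3B7
Completed: cp=U+03B7 (starts at byte 7)
Byte[9]=E7: 3-byte lead, need 2 cont bytes. acc=0x7
Byte[10]=B3: continuation. acc=(acc<<6)|0x33=0x1F3
Byte[11]: stream ended, expected continuation. INVALID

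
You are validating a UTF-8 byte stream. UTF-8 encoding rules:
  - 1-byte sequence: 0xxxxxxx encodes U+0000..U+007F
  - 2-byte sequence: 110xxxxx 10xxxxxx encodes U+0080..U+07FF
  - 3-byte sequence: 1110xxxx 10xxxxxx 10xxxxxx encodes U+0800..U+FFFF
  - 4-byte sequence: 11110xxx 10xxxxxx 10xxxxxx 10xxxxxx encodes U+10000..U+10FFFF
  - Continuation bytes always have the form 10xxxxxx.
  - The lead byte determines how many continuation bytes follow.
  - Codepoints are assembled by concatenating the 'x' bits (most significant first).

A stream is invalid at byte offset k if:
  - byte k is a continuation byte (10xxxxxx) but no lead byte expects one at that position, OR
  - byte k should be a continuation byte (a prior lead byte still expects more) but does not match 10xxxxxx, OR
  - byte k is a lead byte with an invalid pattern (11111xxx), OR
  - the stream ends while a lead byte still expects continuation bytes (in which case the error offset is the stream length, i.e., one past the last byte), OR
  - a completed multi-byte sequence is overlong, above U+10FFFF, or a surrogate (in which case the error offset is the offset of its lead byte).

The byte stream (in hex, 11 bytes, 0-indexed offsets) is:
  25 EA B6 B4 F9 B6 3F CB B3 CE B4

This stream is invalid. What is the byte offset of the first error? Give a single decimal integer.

Byte[0]=25: 1-byte ASCII. cp=U+0025
Byte[1]=EA: 3-byte lead, need 2 cont bytes. acc=0xA
Byte[2]=B6: continuation. acc=(acc<<6)|0x36=0x2B6
Byte[3]=B4: continuation. acc=(acc<<6)|0x34=0xADB4
Completed: cp=U+ADB4 (starts at byte 1)
Byte[4]=F9: INVALID lead byte (not 0xxx/110x/1110/11110)

Answer: 4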